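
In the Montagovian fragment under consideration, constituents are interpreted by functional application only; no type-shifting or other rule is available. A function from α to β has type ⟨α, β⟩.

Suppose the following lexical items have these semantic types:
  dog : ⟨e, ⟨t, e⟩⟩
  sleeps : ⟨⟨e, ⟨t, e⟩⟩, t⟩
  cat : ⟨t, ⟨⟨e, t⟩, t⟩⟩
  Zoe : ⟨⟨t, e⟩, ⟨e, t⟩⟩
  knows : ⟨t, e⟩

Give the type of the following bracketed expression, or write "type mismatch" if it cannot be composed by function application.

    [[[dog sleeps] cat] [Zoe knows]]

t

[dog sleeps]: sleeps is ⟨⟨e, ⟨t, e⟩⟩, t⟩, dog is ⟨e, ⟨t, e⟩⟩; result t.
[[dog sleeps] cat]: cat is ⟨t, ⟨⟨e, t⟩, t⟩⟩, [dog sleeps] is t; result ⟨⟨e, t⟩, t⟩.
[Zoe knows]: Zoe is ⟨⟨t, e⟩, ⟨e, t⟩⟩, knows is ⟨t, e⟩; result ⟨e, t⟩.
[[[dog sleeps] cat] [Zoe knows]]: [[dog sleeps] cat] is ⟨⟨e, t⟩, t⟩, [Zoe knows] is ⟨e, t⟩; result t.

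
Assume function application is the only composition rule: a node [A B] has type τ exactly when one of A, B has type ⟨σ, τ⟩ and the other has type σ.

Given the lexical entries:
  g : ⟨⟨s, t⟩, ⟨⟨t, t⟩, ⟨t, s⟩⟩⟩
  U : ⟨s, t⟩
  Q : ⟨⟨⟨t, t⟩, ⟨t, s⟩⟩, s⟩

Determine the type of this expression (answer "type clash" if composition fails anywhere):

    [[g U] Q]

[g U]: functor g : ⟨⟨s, t⟩, ⟨⟨t, t⟩, ⟨t, s⟩⟩⟩, argument U : ⟨s, t⟩; result ⟨⟨t, t⟩, ⟨t, s⟩⟩.
[[g U] Q]: functor Q : ⟨⟨⟨t, t⟩, ⟨t, s⟩⟩, s⟩, argument [g U] : ⟨⟨t, t⟩, ⟨t, s⟩⟩; result s.

s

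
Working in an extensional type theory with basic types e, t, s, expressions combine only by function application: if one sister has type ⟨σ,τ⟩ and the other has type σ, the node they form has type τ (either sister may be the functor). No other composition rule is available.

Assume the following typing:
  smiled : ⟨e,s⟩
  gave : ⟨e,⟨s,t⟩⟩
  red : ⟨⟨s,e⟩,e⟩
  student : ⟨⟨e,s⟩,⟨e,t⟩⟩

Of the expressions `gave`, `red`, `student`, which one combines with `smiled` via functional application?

student

gave : ⟨e,⟨s,t⟩⟩ — no; smiled wants e, and gave wants e.
red : ⟨⟨s,e⟩,e⟩ — no; smiled wants e, and red wants ⟨s,e⟩.
student — combines: student : ⟨⟨e,s⟩,⟨e,t⟩⟩ takes smiled : ⟨e,s⟩ as argument, giving ⟨e,t⟩.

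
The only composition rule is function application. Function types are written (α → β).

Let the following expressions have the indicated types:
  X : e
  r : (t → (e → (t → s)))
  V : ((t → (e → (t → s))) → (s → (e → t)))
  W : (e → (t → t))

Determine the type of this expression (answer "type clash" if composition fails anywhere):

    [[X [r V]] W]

type clash

[r V]: functor V : ((t → (e → (t → s))) → (s → (e → t))), argument r : (t → (e → (t → s))); result (s → (e → t)).
At [X [r V]]: neither e nor (s → (e → t)) can take the other as argument; the node is ill-typed.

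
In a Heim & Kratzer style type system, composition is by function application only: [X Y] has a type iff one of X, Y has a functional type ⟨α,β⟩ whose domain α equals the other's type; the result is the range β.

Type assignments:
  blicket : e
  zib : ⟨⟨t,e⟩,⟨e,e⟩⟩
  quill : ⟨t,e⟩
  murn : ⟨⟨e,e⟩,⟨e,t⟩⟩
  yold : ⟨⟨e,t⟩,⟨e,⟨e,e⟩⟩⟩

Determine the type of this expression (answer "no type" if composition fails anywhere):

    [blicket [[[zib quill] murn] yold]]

⟨e,e⟩

[zib quill]: ⟨⟨t,e⟩,⟨e,e⟩⟩ applied to ⟨t,e⟩ yields ⟨e,e⟩.
[[zib quill] murn]: ⟨⟨e,e⟩,⟨e,t⟩⟩ applied to ⟨e,e⟩ yields ⟨e,t⟩.
[[[zib quill] murn] yold]: ⟨⟨e,t⟩,⟨e,⟨e,e⟩⟩⟩ applied to ⟨e,t⟩ yields ⟨e,⟨e,e⟩⟩.
[blicket [[[zib quill] murn] yold]]: ⟨e,⟨e,e⟩⟩ applied to e yields ⟨e,e⟩.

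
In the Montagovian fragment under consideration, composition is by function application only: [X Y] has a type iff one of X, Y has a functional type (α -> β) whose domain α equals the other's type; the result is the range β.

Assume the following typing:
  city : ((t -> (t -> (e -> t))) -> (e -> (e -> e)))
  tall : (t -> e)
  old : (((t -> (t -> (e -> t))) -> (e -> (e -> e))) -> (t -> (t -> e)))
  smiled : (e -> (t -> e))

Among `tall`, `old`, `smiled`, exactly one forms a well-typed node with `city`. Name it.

old

tall : (t -> e) — city needs (t -> (t -> (e -> t))); tall needs t; neither fits.
old — combines: old : (((t -> (t -> (e -> t))) -> (e -> (e -> e))) -> (t -> (t -> e))) takes city : ((t -> (t -> (e -> t))) -> (e -> (e -> e))) as argument, giving (t -> (t -> e)).
smiled : (e -> (t -> e)) — city needs (t -> (t -> (e -> t))); smiled needs e; neither fits.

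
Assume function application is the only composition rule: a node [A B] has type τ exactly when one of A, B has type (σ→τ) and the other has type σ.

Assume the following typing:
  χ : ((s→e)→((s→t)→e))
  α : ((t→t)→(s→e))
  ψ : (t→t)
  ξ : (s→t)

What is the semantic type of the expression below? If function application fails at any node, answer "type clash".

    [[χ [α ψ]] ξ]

[α ψ]: ((t→t)→(s→e)) applied to (t→t) yields (s→e).
[χ [α ψ]]: ((s→e)→((s→t)→e)) applied to (s→e) yields ((s→t)→e).
[[χ [α ψ]] ξ]: ((s→t)→e) applied to (s→t) yields e.

e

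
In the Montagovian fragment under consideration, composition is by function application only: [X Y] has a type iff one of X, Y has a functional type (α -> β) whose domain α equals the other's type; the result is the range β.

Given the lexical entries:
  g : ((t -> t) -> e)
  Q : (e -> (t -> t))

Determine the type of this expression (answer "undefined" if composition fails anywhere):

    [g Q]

[g Q]: ((t -> t) -> e) with (e -> (t -> t)) — neither is a function whose domain matches the other; composition fails here.

undefined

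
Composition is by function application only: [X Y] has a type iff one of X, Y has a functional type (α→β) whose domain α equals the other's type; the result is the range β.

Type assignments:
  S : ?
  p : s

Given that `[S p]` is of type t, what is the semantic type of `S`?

(s→t)

At [S p] (required: t): p is s, which is not a function with range t; hence S is the functor — type (s→t).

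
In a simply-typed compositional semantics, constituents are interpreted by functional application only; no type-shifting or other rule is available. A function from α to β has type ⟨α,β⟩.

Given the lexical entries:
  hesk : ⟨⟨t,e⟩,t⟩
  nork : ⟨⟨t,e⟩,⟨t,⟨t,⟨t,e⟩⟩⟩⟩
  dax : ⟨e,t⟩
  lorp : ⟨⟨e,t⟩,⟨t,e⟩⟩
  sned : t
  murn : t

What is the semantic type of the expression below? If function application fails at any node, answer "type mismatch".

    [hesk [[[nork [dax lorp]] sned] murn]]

t

[dax lorp]: lorp is ⟨⟨e,t⟩,⟨t,e⟩⟩, dax is ⟨e,t⟩; result ⟨t,e⟩.
[nork [dax lorp]]: nork is ⟨⟨t,e⟩,⟨t,⟨t,⟨t,e⟩⟩⟩⟩, [dax lorp] is ⟨t,e⟩; result ⟨t,⟨t,⟨t,e⟩⟩⟩.
[[nork [dax lorp]] sned]: [nork [dax lorp]] is ⟨t,⟨t,⟨t,e⟩⟩⟩, sned is t; result ⟨t,⟨t,e⟩⟩.
[[[nork [dax lorp]] sned] murn]: [[nork [dax lorp]] sned] is ⟨t,⟨t,e⟩⟩, murn is t; result ⟨t,e⟩.
[hesk [[[nork [dax lorp]] sned] murn]]: hesk is ⟨⟨t,e⟩,t⟩, [[[nork [dax lorp]] sned] murn] is ⟨t,e⟩; result t.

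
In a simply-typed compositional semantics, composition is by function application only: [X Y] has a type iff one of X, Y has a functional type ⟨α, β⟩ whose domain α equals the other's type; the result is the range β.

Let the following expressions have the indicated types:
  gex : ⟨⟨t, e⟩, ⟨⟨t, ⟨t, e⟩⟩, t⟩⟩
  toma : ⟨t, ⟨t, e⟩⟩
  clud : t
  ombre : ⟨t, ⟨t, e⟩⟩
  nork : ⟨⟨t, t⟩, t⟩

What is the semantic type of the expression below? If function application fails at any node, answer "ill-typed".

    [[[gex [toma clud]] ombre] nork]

ill-typed

[toma clud]: ⟨t, ⟨t, e⟩⟩ applied to t yields ⟨t, e⟩.
[gex [toma clud]]: ⟨⟨t, e⟩, ⟨⟨t, ⟨t, e⟩⟩, t⟩⟩ applied to ⟨t, e⟩ yields ⟨⟨t, ⟨t, e⟩⟩, t⟩.
[[gex [toma clud]] ombre]: ⟨⟨t, ⟨t, e⟩⟩, t⟩ applied to ⟨t, ⟨t, e⟩⟩ yields t.
[[[gex [toma clud]] ombre] nork]: t with ⟨⟨t, t⟩, t⟩ — neither is a function whose domain matches the other; composition fails here.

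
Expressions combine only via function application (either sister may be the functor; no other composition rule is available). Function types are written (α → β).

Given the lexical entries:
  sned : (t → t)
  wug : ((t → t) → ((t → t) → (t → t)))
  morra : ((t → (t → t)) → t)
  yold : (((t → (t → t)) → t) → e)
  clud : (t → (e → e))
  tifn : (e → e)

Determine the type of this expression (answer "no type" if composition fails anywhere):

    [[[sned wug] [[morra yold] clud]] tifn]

[sned wug]: wug is ((t → t) → ((t → t) → (t → t))), sned is (t → t); result ((t → t) → (t → t)).
[morra yold]: yold is (((t → (t → t)) → t) → e), morra is ((t → (t → t)) → t); result e.
[[morra yold] clud]: e and (t → (e → e)) cannot combine by function application — type clash.

no type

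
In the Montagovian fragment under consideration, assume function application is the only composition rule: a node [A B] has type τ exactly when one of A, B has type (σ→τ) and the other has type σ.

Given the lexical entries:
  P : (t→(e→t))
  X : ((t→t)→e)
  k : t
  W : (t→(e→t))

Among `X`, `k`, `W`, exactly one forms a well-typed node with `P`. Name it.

k

X : ((t→t)→e) — P needs t; X needs (t→t); neither fits.
k — combines: P : (t→(e→t)) takes k : t as argument, giving (e→t).
W : (t→(e→t)) — P needs t; W needs t; neither fits.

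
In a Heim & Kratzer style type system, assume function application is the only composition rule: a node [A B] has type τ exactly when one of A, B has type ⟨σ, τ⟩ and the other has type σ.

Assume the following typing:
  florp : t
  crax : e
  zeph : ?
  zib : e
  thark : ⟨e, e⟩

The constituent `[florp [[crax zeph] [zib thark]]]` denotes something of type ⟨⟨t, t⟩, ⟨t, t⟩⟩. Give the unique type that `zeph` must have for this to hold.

[florp [[crax zeph] [zib thark]]] is required to be ⟨⟨t, t⟩, ⟨t, t⟩⟩. florp : t cannot yield ⟨⟨t, t⟩, ⟨t, t⟩⟩ as functor, so [[crax zeph] [zib thark]] : ⟨t, ⟨⟨t, t⟩, ⟨t, t⟩⟩⟩.
[[crax zeph] [zib thark]] is required to be ⟨t, ⟨⟨t, t⟩, ⟨t, t⟩⟩⟩. [zib thark] : e cannot yield ⟨t, ⟨⟨t, t⟩, ⟨t, t⟩⟩⟩ as functor, so [crax zeph] : ⟨e, ⟨t, ⟨⟨t, t⟩, ⟨t, t⟩⟩⟩⟩.
[crax zeph] is required to be ⟨e, ⟨t, ⟨⟨t, t⟩, ⟨t, t⟩⟩⟩⟩. crax : e cannot yield ⟨e, ⟨t, ⟨⟨t, t⟩, ⟨t, t⟩⟩⟩⟩ as functor, so zeph : ⟨e, ⟨e, ⟨t, ⟨⟨t, t⟩, ⟨t, t⟩⟩⟩⟩⟩.

⟨e, ⟨e, ⟨t, ⟨⟨t, t⟩, ⟨t, t⟩⟩⟩⟩⟩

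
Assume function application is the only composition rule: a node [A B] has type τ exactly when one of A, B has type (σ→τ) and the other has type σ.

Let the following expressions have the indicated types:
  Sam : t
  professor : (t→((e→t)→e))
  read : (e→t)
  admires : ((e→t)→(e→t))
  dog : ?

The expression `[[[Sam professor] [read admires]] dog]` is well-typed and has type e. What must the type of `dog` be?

(e→e)

At [[[Sam professor] [read admires]] dog] (required: e): [[Sam professor] [read admires]] is e, which is not a function with range e; hence dog is the functor — type (e→e).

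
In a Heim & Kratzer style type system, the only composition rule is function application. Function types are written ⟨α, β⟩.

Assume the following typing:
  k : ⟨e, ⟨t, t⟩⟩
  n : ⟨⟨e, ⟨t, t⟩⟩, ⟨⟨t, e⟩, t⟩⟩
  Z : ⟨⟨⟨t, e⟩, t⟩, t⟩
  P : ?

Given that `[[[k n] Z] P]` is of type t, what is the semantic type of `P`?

⟨t, t⟩

For [[[k n] Z] P] to have type t with [[k n] Z] of type t, P must be the function: P : ⟨t, t⟩.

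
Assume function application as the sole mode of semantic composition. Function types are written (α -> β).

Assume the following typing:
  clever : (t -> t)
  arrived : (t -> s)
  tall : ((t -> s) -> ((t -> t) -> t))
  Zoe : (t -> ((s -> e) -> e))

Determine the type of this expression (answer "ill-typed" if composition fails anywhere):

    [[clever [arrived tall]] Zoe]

[arrived tall]: tall is ((t -> s) -> ((t -> t) -> t)), arrived is (t -> s); result ((t -> t) -> t).
[clever [arrived tall]]: [arrived tall] is ((t -> t) -> t), clever is (t -> t); result t.
[[clever [arrived tall]] Zoe]: Zoe is (t -> ((s -> e) -> e)), [clever [arrived tall]] is t; result ((s -> e) -> e).

((s -> e) -> e)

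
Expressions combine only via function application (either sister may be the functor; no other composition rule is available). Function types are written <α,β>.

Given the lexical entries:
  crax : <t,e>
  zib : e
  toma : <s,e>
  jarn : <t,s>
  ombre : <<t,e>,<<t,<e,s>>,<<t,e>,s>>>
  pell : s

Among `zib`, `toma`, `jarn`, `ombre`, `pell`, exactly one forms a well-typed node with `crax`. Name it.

ombre

zib : e — does not combine with crax.
toma : <s,e> — does not combine with crax.
jarn : <t,s> — does not combine with crax.
ombre — combines: ombre : <<t,e>,<<t,<e,s>>,<<t,e>,s>>> takes crax : <t,e> as argument, giving <<t,<e,s>>,<<t,e>,s>>.
pell : s — does not combine with crax.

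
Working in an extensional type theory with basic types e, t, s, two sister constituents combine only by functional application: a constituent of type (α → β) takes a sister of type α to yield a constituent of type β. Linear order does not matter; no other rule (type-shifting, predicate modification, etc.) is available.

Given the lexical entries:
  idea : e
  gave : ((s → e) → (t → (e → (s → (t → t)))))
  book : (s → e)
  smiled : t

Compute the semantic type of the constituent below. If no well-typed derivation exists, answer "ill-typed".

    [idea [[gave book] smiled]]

At [gave book], gave : ((s → e) → (t → (e → (s → (t → t))))) takes book : (s → e), giving (t → (e → (s → (t → t)))).
At [[gave book] smiled], [gave book] : (t → (e → (s → (t → t)))) takes smiled : t, giving (e → (s → (t → t))).
At [idea [[gave book] smiled]], [[gave book] smiled] : (e → (s → (t → t))) takes idea : e, giving (s → (t → t)).

(s → (t → t))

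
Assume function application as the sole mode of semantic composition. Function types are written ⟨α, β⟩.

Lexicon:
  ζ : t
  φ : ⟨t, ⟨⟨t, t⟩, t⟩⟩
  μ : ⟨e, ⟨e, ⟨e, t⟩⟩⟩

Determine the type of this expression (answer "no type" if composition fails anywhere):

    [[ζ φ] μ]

no type

At [ζ φ], φ : ⟨t, ⟨⟨t, t⟩, t⟩⟩ takes ζ : t, giving ⟨⟨t, t⟩, t⟩.
[[ζ φ] μ]: ⟨⟨t, t⟩, t⟩ and ⟨e, ⟨e, ⟨e, t⟩⟩⟩ cannot combine by function application — type clash.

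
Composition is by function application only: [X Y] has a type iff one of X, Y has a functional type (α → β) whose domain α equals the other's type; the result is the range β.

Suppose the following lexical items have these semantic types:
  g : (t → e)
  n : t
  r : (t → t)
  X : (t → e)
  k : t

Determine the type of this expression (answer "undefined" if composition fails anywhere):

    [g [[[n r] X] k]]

[n r] — r of type (t → t) combines with n of type t: type t.
[[n r] X] — X of type (t → e) combines with [n r] of type t: type e.
[[[n r] X] k]: e with t — neither is a function whose domain matches the other; composition fails here.

undefined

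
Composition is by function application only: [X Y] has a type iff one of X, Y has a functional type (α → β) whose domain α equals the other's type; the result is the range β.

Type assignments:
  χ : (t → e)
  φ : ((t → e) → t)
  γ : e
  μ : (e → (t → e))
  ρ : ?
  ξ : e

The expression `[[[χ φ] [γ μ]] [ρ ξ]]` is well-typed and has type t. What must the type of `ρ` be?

For [[[χ φ] [γ μ]] [ρ ξ]] to have type t with [[χ φ] [γ μ]] of type e, [ρ ξ] must be the function: [ρ ξ] : (e → t).
For [ρ ξ] to have type (e → t) with ξ of type e, ρ must be the function: ρ : (e → (e → t)).

(e → (e → t))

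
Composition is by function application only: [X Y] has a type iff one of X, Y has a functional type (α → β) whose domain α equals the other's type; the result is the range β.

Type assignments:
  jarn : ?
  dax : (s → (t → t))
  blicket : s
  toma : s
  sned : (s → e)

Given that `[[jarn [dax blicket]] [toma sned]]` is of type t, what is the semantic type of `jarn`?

((t → t) → (e → t))

For [[jarn [dax blicket]] [toma sned]] to have type t with [toma sned] of type e, [jarn [dax blicket]] must be the function: [jarn [dax blicket]] : (e → t).
For [jarn [dax blicket]] to have type (e → t) with [dax blicket] of type (t → t), jarn must be the function: jarn : ((t → t) → (e → t)).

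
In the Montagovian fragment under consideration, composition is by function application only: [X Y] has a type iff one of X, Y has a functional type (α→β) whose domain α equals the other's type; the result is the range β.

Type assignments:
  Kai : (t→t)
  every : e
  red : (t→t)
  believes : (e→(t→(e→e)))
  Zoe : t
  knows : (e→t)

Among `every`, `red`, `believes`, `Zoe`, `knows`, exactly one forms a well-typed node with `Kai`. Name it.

Zoe

every : e — neither side's domain matches the other.
red : (t→t) — neither side's domain matches the other.
believes : (e→(t→(e→e))) — neither side's domain matches the other.
Zoe — combines: Kai : (t→t) takes Zoe : t as argument, giving t.
knows : (e→t) — neither side's domain matches the other.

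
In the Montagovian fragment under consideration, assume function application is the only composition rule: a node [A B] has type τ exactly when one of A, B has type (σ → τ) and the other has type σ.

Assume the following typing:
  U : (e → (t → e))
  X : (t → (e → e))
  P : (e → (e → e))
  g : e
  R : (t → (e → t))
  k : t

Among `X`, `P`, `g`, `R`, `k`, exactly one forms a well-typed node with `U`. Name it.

g

X : (t → (e → e)) — U needs e; X needs t; neither fits.
P : (e → (e → e)) — U needs e; P needs e; neither fits.
g — combines: U : (e → (t → e)) takes g : e as argument, giving (t → e).
R : (t → (e → t)) — U needs e; R needs t; neither fits.
k : t — U needs e; k needs nothing (atomic); neither fits.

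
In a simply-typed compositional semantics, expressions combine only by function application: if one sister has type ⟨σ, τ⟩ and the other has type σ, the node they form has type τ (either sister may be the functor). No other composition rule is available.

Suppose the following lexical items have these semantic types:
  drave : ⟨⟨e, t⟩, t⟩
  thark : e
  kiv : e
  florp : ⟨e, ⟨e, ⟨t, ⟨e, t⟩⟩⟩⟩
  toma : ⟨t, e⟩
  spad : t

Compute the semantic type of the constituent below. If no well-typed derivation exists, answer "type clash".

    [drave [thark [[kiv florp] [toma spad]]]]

type clash

[kiv florp]: florp is ⟨e, ⟨e, ⟨t, ⟨e, t⟩⟩⟩⟩, kiv is e; result ⟨e, ⟨t, ⟨e, t⟩⟩⟩.
[toma spad]: toma is ⟨t, e⟩, spad is t; result e.
[[kiv florp] [toma spad]]: [kiv florp] is ⟨e, ⟨t, ⟨e, t⟩⟩⟩, [toma spad] is e; result ⟨t, ⟨e, t⟩⟩.
[thark [[kiv florp] [toma spad]]]: e with ⟨t, ⟨e, t⟩⟩ — neither is a function whose domain matches the other; composition fails here.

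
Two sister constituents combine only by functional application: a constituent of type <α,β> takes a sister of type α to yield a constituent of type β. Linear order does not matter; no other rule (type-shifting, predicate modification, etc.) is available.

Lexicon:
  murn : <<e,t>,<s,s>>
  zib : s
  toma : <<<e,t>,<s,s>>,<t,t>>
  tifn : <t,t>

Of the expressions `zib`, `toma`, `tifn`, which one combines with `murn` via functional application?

toma

zib : s — neither side's domain matches the other.
toma — combines: toma : <<<e,t>,<s,s>>,<t,t>> takes murn : <<e,t>,<s,s>> as argument, giving <t,t>.
tifn : <t,t> — neither side's domain matches the other.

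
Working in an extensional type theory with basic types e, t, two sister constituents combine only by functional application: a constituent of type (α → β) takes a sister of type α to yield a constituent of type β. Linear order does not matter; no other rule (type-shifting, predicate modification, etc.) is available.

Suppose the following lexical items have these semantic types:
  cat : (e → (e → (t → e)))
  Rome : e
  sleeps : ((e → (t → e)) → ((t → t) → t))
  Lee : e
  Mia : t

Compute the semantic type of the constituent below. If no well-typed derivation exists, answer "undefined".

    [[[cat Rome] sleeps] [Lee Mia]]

[cat Rome] — cat of type (e → (e → (t → e))) combines with Rome of type e: type (e → (t → e)).
[[cat Rome] sleeps] — sleeps of type ((e → (t → e)) → ((t → t) → t)) combines with [cat Rome] of type (e → (t → e)): type ((t → t) → t).
[Lee Mia]: e with t — neither is a function whose domain matches the other; composition fails here.

undefined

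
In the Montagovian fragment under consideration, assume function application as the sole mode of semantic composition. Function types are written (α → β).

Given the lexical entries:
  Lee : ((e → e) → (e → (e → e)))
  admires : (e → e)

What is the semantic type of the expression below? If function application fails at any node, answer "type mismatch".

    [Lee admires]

[Lee admires]: Lee is ((e → e) → (e → (e → e))), admires is (e → e); result (e → (e → e)).

(e → (e → e))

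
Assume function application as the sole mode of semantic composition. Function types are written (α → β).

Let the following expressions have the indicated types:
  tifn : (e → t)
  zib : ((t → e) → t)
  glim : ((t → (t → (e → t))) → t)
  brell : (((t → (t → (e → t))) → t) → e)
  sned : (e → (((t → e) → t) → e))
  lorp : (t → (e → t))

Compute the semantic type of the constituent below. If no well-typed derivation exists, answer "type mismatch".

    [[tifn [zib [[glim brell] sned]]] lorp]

[glim brell]: (((t → (t → (e → t))) → t) → e) applied to ((t → (t → (e → t))) → t) yields e.
[[glim brell] sned]: (e → (((t → e) → t) → e)) applied to e yields (((t → e) → t) → e).
[zib [[glim brell] sned]]: (((t → e) → t) → e) applied to ((t → e) → t) yields e.
[tifn [zib [[glim brell] sned]]]: (e → t) applied to e yields t.
[[tifn [zib [[glim brell] sned]]] lorp]: (t → (e → t)) applied to t yields (e → t).

(e → t)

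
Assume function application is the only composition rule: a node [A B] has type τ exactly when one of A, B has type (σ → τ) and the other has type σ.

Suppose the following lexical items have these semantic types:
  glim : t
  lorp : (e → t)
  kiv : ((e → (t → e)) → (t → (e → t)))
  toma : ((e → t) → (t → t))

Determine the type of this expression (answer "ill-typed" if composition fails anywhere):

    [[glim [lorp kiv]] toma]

ill-typed

At [lorp kiv]: neither (e → t) nor ((e → (t → e)) → (t → (e → t))) can take the other as argument; the node is ill-typed.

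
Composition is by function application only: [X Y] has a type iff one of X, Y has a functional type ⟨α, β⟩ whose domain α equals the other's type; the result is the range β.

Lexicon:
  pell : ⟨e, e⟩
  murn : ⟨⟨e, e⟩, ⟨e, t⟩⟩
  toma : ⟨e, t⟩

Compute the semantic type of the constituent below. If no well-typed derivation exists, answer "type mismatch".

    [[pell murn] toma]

type mismatch

[pell murn] — murn of type ⟨⟨e, e⟩, ⟨e, t⟩⟩ combines with pell of type ⟨e, e⟩: type ⟨e, t⟩.
[[pell murn] toma]: ⟨e, t⟩ and ⟨e, t⟩ cannot combine by function application — type clash.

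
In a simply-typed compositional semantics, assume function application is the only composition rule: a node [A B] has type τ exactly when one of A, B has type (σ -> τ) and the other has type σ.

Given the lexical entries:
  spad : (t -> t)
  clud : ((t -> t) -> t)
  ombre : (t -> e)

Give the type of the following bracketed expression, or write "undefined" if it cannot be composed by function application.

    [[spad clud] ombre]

e

At [spad clud], clud : ((t -> t) -> t) takes spad : (t -> t), giving t.
At [[spad clud] ombre], ombre : (t -> e) takes [spad clud] : t, giving e.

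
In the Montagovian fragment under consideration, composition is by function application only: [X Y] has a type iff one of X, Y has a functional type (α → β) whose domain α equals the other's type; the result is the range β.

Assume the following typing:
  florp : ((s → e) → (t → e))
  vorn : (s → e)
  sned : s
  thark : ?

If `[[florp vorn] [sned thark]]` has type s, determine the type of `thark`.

For [[florp vorn] [sned thark]] to have type s with [florp vorn] of type (t → e), [sned thark] must be the function: [sned thark] : ((t → e) → s).
For [sned thark] to have type ((t → e) → s) with sned of type s, thark must be the function: thark : (s → ((t → e) → s)).

(s → ((t → e) → s))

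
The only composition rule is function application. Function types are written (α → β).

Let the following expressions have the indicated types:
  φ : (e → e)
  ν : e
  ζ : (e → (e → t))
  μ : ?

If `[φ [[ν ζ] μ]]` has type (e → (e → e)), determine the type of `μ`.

[φ [[ν ζ] μ]] must have type (e → (e → e)). The sister φ has type (e → e); that is not a function onto (e → (e → e)), so [[ν ζ] μ] must be the functor, of type ((e → e) → (e → (e → e))).
[[ν ζ] μ] must have type ((e → e) → (e → (e → e))). The sister [ν ζ] has type (e → t); that is not a function onto ((e → e) → (e → (e → e))), so μ must be the functor, of type ((e → t) → ((e → e) → (e → (e → e)))).

((e → t) → ((e → e) → (e → (e → e))))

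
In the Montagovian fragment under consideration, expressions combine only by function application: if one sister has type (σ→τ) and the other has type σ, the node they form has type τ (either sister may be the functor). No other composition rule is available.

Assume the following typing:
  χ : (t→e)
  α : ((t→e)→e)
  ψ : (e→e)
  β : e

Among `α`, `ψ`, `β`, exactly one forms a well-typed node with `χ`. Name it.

α — combines: α : ((t→e)→e) takes χ : (t→e) as argument, giving e.
ψ : (e→e) — neither side's domain matches the other.
β : e — neither side's domain matches the other.

α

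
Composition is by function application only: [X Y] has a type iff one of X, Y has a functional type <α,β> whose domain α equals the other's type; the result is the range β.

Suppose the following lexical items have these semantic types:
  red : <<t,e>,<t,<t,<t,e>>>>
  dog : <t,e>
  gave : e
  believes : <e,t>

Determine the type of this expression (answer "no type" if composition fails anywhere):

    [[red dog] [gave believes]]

At [red dog], red : <<t,e>,<t,<t,<t,e>>>> takes dog : <t,e>, giving <t,<t,<t,e>>>.
At [gave believes], believes : <e,t> takes gave : e, giving t.
At [[red dog] [gave believes]], [red dog] : <t,<t,<t,e>>> takes [gave believes] : t, giving <t,<t,e>>.

<t,<t,e>>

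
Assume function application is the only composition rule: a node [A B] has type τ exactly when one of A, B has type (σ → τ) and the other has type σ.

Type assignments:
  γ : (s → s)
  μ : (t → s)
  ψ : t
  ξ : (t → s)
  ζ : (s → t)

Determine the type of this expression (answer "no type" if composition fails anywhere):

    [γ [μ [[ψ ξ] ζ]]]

At [ψ ξ], ξ : (t → s) takes ψ : t, giving s.
At [[ψ ξ] ζ], ζ : (s → t) takes [ψ ξ] : s, giving t.
At [μ [[ψ ξ] ζ]], μ : (t → s) takes [[ψ ξ] ζ] : t, giving s.
At [γ [μ [[ψ ξ] ζ]]], γ : (s → s) takes [μ [[ψ ξ] ζ]] : s, giving s.

s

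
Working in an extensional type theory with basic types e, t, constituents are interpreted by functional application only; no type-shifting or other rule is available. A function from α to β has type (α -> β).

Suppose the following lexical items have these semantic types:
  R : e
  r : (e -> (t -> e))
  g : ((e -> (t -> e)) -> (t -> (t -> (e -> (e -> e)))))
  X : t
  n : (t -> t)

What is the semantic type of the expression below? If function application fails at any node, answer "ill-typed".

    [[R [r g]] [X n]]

ill-typed

At [r g], g : ((e -> (t -> e)) -> (t -> (t -> (e -> (e -> e))))) takes r : (e -> (t -> e)), giving (t -> (t -> (e -> (e -> e)))).
[R [r g]]: e with (t -> (t -> (e -> (e -> e)))) — neither is a function whose domain matches the other; composition fails here.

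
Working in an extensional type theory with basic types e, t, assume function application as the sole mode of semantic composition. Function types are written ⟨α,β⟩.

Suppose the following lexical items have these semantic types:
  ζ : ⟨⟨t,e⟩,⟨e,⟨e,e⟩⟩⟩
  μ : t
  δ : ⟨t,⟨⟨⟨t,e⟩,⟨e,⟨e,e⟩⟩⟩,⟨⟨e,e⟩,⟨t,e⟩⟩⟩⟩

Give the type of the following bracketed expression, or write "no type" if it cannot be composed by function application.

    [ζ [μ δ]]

⟨⟨e,e⟩,⟨t,e⟩⟩

[μ δ]: δ is ⟨t,⟨⟨⟨t,e⟩,⟨e,⟨e,e⟩⟩⟩,⟨⟨e,e⟩,⟨t,e⟩⟩⟩⟩, μ is t; result ⟨⟨⟨t,e⟩,⟨e,⟨e,e⟩⟩⟩,⟨⟨e,e⟩,⟨t,e⟩⟩⟩.
[ζ [μ δ]]: [μ δ] is ⟨⟨⟨t,e⟩,⟨e,⟨e,e⟩⟩⟩,⟨⟨e,e⟩,⟨t,e⟩⟩⟩, ζ is ⟨⟨t,e⟩,⟨e,⟨e,e⟩⟩⟩; result ⟨⟨e,e⟩,⟨t,e⟩⟩.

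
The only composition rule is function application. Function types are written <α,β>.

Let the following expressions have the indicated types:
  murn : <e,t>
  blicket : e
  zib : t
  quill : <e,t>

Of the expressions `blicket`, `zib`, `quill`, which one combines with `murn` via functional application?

blicket

blicket — combines: murn : <e,t> takes blicket : e as argument, giving t.
zib : t — no; murn wants e, and zib wants nothing (atomic).
quill : <e,t> — no; murn wants e, and quill wants e.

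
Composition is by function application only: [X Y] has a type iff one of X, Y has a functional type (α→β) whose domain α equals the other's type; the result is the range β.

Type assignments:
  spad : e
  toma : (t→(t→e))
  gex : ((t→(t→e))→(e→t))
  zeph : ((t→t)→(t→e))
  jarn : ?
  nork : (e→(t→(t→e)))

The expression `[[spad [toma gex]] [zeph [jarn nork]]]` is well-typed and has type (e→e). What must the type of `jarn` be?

((e→(t→(t→e)))→(((t→t)→(t→e))→(t→(e→e))))

[[spad [toma gex]] [zeph [jarn nork]]] must have type (e→e). The sister [spad [toma gex]] has type t; that is not a function onto (e→e), so [zeph [jarn nork]] must be the functor, of type (t→(e→e)).
[zeph [jarn nork]] must have type (t→(e→e)). The sister zeph has type ((t→t)→(t→e)); that is not a function onto (t→(e→e)), so [jarn nork] must be the functor, of type (((t→t)→(t→e))→(t→(e→e))).
[jarn nork] must have type (((t→t)→(t→e))→(t→(e→e))). The sister nork has type (e→(t→(t→e))); that is not a function onto (((t→t)→(t→e))→(t→(e→e))), so jarn must be the functor, of type ((e→(t→(t→e)))→(((t→t)→(t→e))→(t→(e→e)))).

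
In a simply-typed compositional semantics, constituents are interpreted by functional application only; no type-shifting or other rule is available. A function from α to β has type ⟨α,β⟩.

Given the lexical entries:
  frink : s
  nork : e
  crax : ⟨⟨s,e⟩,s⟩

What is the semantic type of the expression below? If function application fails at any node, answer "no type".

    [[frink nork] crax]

[frink nork]: s and e cannot combine by function application — type clash.

no type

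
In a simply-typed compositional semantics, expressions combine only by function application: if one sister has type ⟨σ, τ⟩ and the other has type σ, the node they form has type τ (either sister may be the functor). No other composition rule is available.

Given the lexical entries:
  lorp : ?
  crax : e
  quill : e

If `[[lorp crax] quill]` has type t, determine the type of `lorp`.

⟨e, ⟨e, t⟩⟩

At [[lorp crax] quill] (required: t): quill is e, which is not a function with range t; hence [lorp crax] is the functor — type ⟨e, t⟩.
At [lorp crax] (required: ⟨e, t⟩): crax is e, which is not a function with range ⟨e, t⟩; hence lorp is the functor — type ⟨e, ⟨e, t⟩⟩.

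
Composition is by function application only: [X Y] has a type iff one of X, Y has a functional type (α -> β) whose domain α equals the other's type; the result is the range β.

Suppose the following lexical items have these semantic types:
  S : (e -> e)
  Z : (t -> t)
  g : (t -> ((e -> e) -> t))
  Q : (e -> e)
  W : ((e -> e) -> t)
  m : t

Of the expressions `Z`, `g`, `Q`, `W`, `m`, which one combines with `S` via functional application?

Z : (t -> t) — no; S wants e, and Z wants t.
g : (t -> ((e -> e) -> t)) — no; S wants e, and g wants t.
Q : (e -> e) — no; S wants e, and Q wants e.
W — combines: W : ((e -> e) -> t) takes S : (e -> e) as argument, giving t.
m : t — no; S wants e, and m wants nothing (atomic).

W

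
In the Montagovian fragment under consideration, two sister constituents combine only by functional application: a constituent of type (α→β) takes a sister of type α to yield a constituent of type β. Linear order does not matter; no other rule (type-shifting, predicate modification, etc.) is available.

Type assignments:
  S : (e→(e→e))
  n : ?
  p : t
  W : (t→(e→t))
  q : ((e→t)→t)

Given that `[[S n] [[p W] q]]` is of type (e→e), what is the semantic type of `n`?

((e→(e→e))→(t→(e→e)))

For [[S n] [[p W] q]] to have type (e→e) with [[p W] q] of type t, [S n] must be the function: [S n] : (t→(e→e)).
For [S n] to have type (t→(e→e)) with S of type (e→(e→e)), n must be the function: n : ((e→(e→e))→(t→(e→e))).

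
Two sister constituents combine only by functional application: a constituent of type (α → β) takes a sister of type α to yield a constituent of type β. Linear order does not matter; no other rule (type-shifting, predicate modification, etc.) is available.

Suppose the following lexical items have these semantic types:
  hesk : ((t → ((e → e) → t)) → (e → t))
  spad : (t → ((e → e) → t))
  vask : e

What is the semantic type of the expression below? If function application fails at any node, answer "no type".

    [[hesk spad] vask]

[hesk spad]: functor hesk : ((t → ((e → e) → t)) → (e → t)), argument spad : (t → ((e → e) → t)); result (e → t).
[[hesk spad] vask]: functor [hesk spad] : (e → t), argument vask : e; result t.

t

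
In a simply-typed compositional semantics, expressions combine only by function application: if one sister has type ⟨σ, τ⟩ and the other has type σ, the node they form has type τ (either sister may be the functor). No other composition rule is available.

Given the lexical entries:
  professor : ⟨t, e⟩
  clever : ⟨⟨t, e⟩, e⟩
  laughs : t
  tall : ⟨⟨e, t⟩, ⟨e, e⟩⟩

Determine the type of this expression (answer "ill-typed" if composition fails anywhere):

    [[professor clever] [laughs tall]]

At [professor clever], clever : ⟨⟨t, e⟩, e⟩ takes professor : ⟨t, e⟩, giving e.
At [laughs tall]: neither t nor ⟨⟨e, t⟩, ⟨e, e⟩⟩ can take the other as argument; the node is ill-typed.

ill-typed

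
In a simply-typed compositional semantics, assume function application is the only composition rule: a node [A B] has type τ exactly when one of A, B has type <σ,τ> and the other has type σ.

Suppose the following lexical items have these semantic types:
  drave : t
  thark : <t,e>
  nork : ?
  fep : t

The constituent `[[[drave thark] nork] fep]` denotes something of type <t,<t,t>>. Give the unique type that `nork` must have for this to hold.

At [[[drave thark] nork] fep] (required: <t,<t,t>>): fep is t, which is not a function with range <t,<t,t>>; hence [[drave thark] nork] is the functor — type <t,<t,<t,t>>>.
At [[drave thark] nork] (required: <t,<t,<t,t>>>): [drave thark] is e, which is not a function with range <t,<t,<t,t>>>; hence nork is the functor — type <e,<t,<t,<t,t>>>>.

<e,<t,<t,<t,t>>>>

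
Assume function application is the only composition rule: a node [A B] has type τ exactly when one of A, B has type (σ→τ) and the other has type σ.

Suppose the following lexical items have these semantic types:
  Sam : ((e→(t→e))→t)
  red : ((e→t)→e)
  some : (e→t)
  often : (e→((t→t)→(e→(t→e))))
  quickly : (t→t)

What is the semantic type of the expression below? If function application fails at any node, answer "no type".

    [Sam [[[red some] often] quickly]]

[red some] — red of type ((e→t)→e) combines with some of type (e→t): type e.
[[red some] often] — often of type (e→((t→t)→(e→(t→e)))) combines with [red some] of type e: type ((t→t)→(e→(t→e))).
[[[red some] often] quickly] — [[red some] often] of type ((t→t)→(e→(t→e))) combines with quickly of type (t→t): type (e→(t→e)).
[Sam [[[red some] often] quickly]] — Sam of type ((e→(t→e))→t) combines with [[[red some] often] quickly] of type (e→(t→e)): type t.

t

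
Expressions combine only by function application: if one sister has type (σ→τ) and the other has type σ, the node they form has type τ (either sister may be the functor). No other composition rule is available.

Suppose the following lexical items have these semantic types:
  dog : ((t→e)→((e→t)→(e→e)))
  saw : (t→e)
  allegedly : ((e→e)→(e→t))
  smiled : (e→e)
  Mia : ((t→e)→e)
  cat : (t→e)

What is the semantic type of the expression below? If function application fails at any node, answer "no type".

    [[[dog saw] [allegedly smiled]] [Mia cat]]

e

At [dog saw], dog : ((t→e)→((e→t)→(e→e))) takes saw : (t→e), giving ((e→t)→(e→e)).
At [allegedly smiled], allegedly : ((e→e)→(e→t)) takes smiled : (e→e), giving (e→t).
At [[dog saw] [allegedly smiled]], [dog saw] : ((e→t)→(e→e)) takes [allegedly smiled] : (e→t), giving (e→e).
At [Mia cat], Mia : ((t→e)→e) takes cat : (t→e), giving e.
At [[[dog saw] [allegedly smiled]] [Mia cat]], [[dog saw] [allegedly smiled]] : (e→e) takes [Mia cat] : e, giving e.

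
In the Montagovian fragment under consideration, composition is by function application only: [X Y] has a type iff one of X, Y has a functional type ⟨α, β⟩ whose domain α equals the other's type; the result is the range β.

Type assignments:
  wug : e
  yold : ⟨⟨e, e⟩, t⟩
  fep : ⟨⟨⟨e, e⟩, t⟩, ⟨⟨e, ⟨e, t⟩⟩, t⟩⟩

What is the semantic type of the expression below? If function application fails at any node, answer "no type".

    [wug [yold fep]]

At [yold fep], fep : ⟨⟨⟨e, e⟩, t⟩, ⟨⟨e, ⟨e, t⟩⟩, t⟩⟩ takes yold : ⟨⟨e, e⟩, t⟩, giving ⟨⟨e, ⟨e, t⟩⟩, t⟩.
[wug [yold fep]]: e with ⟨⟨e, ⟨e, t⟩⟩, t⟩ — neither is a function whose domain matches the other; composition fails here.

no type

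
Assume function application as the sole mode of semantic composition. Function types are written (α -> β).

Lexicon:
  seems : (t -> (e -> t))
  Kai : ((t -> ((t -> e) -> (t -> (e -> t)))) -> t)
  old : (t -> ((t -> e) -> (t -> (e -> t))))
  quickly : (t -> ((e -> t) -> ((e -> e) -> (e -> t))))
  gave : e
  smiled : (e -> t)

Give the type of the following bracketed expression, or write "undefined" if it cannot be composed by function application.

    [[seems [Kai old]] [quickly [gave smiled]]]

((e -> e) -> (e -> t))

[Kai old]: ((t -> ((t -> e) -> (t -> (e -> t)))) -> t) applied to (t -> ((t -> e) -> (t -> (e -> t)))) yields t.
[seems [Kai old]]: (t -> (e -> t)) applied to t yields (e -> t).
[gave smiled]: (e -> t) applied to e yields t.
[quickly [gave smiled]]: (t -> ((e -> t) -> ((e -> e) -> (e -> t)))) applied to t yields ((e -> t) -> ((e -> e) -> (e -> t))).
[[seems [Kai old]] [quickly [gave smiled]]]: ((e -> t) -> ((e -> e) -> (e -> t))) applied to (e -> t) yields ((e -> e) -> (e -> t)).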